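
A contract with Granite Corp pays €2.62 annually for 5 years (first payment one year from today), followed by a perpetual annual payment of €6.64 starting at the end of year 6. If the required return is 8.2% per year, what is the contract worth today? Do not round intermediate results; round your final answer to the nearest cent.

€65.01

PV of 5-year annuity: €2.62 × [1 − (1+0.082)^−5] / 0.082 = 10.40599
Perpetuity value at year 5: €6.64 / 0.082 = 80.97561
PV of perpetuity: 80.97561 / (1+0.082)^5 = 54.60318
Total PV = 10.40599 + 54.60318 = 65.00917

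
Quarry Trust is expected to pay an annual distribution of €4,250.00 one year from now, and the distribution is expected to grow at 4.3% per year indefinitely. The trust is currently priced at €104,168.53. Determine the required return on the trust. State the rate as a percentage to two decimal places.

8.38%

P = D₁/(r − g) ⇒ r = D₁/P + g = €4,250.0000/€104,168.53 + 0.043 = 0.040799 + 0.043 = 0.083799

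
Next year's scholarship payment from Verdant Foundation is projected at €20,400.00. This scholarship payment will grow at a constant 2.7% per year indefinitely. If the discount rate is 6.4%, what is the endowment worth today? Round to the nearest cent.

€551351.35

Growing perpetuity: P = D₁ / (r − g) = €20,400.0000 / (0.064 − 0.027) = €551,351.35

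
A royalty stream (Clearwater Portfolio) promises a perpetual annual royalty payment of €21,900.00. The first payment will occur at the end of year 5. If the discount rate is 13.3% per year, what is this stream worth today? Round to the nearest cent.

Value at end of year 4: C / r = €21,900.00 / 0.133 = €164,661.6541
Discount to today: PV = €164,661.6541 / (1 + 0.133)^4 = €164,661.6541 / 1.647857 = €99,924.70

€99924.70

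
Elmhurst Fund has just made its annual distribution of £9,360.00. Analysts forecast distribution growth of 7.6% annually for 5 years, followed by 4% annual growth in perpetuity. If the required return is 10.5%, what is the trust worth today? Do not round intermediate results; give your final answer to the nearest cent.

£174354.73

D_1 = 10071.36000
D_2 = 10836.78336
D_3 = 11660.37890
D_4 = 12546.56769
D_5 = 13500.10684
Terminal value at year 5: TV = D_5×(1+g_2)/(r−g_2) = 14040.11111/0.065 = 216001.70938
P_0 = D_1/(1+r)^1 + D_2/(1+r)^2 + D_3/(1+r)^3 + D_4/(1+r)^4 + D_5/(1+r)^5 + TV/(1+r)^5
    = 9114.35294 + 8875.15273 + 8642.23017 + 8415.42051 + 8194.56332 + 131113.01308 = 174354.73274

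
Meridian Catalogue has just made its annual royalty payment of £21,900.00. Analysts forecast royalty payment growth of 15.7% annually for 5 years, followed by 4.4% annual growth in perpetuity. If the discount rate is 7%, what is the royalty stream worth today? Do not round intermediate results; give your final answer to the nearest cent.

D_1 = 25338.30000
D_2 = 29316.41310
D_3 = 33919.08996
D_4 = 39244.38708
D_5 = 45405.75585
Terminal value at year 5: TV = D_5×(1+g_2)/(r−g_2) = 47403.60911/0.026 = 1823215.73496
P_0 = D_1/(1+r)^1 + D_2/(1+r)^2 + D_3/(1+r)^3 + D_4/(1+r)^4 + D_5/(1+r)^5 + TV/(1+r)^5
    = 23680.65421 + 25606.09058 + 27688.08112 + 29939.35500 + 32373.67639 + 1299927.62124 = 1439215.47854

£1439215.48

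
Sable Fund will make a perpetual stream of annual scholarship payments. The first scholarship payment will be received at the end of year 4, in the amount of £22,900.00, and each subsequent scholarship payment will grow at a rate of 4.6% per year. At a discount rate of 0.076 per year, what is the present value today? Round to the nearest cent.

£612741.67

Value at end of year 3: C₁ / (r − g) = £22,900.00 / (0.076 − 0.046) = £763,333.3333
Discount to today: PV = £763,333.3333 / (1 + 0.076)^3 = £763,333.3333 / 1.245767 = £612,741.67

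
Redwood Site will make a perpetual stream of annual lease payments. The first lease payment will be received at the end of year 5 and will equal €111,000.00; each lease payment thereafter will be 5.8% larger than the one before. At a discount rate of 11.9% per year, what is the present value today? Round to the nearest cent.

€1160573.89

Value at end of year 4: C₁ / (r − g) = €111,000.00 / (0.119 − 0.058) = €1,819,672.1311
Discount to today: PV = €1,819,672.1311 / (1 + 0.119)^4 = €1,819,672.1311 / 1.567907 = €1,160,573.89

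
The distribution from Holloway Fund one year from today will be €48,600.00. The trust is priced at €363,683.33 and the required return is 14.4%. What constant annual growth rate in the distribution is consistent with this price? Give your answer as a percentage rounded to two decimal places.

1.04%

P = D₁/(r−g) ⇒ g = r − D₁/P = 0.144 − €48,600.00/€363,683.33 = 0.010367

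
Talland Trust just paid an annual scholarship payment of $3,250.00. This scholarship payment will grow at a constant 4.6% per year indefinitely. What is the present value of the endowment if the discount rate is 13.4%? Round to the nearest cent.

$38630.68

D₁ = D₀ × (1 + g) = $3,250.00 × 1.046 = $3,399.5000
Growing perpetuity: P = D₁ / (r − g) = $3,399.5000 / (0.134 − 0.046) = $38,630.68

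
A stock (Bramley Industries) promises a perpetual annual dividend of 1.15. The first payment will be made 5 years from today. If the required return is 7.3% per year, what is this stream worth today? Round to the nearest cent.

11.88

Value at end of year 4: C / r = 1.15 / 0.073 = 15.7534
Discount to today: PV = 15.7534 / (1 + 0.073)^4 = 15.7534 / 1.325558 = 11.88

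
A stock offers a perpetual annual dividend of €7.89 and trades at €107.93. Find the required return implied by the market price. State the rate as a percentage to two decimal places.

7.31%

P = C/r ⇒ r = C/P = €7.89/€107.93 = 0.073103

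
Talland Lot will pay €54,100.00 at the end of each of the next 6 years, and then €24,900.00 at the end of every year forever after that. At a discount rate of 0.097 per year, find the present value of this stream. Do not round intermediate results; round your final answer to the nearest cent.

PV of 6-year annuity: €54,100.00 × [1 − (1+0.097)^−6] / 0.097 = 237705.58879
Perpetuity value at year 6: €24,900.00 / 0.097 = 256701.03093
PV of perpetuity: 256701.03093 / (1+0.097)^6 = 147294.94662
Total PV = 237705.58879 + 147294.94662 = 385000.53541

€385000.54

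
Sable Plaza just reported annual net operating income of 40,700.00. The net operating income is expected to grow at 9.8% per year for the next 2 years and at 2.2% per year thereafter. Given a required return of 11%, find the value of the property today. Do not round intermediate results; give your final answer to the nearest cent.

D_1 = 44688.60000
D_2 = 49068.08280
Terminal value at year 2: TV = D_2×(1+g_2)/(r−g_2) = 50147.58062/0.088 = 569858.87070
P_0 = D_1/(1+r)^1 + D_2/(1+r)^2 + TV/(1+r)^2
    = 40260.00000 + 39824.75676 + 462510.24324 = 542595.00000

542595.00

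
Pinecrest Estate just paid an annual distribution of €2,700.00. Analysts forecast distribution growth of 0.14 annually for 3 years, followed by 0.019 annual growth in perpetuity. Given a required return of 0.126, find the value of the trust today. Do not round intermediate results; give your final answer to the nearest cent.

D_1 = 3078.00000
D_2 = 3508.92000
D_3 = 4000.16880
Terminal value at year 3: TV = D_3×(1+g_2)/(r−g_2) = 4076.17201/0.107 = 38095.06549
P_0 = D_1/(1+r)^1 + D_2/(1+r)^2 + D_3/(1+r)^3 + TV/(1+r)^3
    = 2733.57016 + 2767.55771 + 2801.96784 + 26684.16104 = 34987.25675

€34987.26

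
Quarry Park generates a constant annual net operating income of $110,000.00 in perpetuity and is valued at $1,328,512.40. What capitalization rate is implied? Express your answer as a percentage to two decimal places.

P = C/r ⇒ r = C/P = $110,000.00/$1,328,512.40 = 0.082799

8.28%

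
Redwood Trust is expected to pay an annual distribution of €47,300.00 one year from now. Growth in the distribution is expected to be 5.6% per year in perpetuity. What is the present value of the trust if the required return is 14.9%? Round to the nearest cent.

Growing perpetuity: P = D₁ / (r − g) = €47,300.0000 / (0.149 − 0.056) = €508,602.15

€508602.15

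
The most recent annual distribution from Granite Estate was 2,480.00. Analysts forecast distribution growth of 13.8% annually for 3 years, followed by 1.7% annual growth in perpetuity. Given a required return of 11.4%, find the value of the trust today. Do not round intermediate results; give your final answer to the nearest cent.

35483.86

D_1 = 2822.24000
D_2 = 3211.70912
D_3 = 3654.92498
Terminal value at year 3: TV = D_3×(1+g_2)/(r−g_2) = 3717.05870/0.097 = 38320.19282
P_0 = D_1/(1+r)^1 + D_2/(1+r)^2 + D_3/(1+r)^3 + TV/(1+r)^3
    = 2533.42908 + 2588.00924 + 2643.76528 + 27718.65245 = 35483.85606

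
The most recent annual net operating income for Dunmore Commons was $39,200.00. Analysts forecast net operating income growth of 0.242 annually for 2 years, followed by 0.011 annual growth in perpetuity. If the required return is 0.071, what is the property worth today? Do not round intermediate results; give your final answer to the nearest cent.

D_1 = 48686.40000
D_2 = 60468.50880
Terminal value at year 2: TV = D_2×(1+g_2)/(r−g_2) = 61133.66240/0.06 = 1018894.37328
P_0 = D_1/(1+r)^1 + D_2/(1+r)^2 + TV/(1+r)^2
    = 45458.82353 + 52716.95502 + 888280.69204 = 986456.47059

$986456.47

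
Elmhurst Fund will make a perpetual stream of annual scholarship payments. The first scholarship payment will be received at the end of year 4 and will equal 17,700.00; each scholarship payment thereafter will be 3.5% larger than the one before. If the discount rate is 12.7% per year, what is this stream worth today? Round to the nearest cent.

Value at end of year 3: C₁ / (r − g) = 17,700.00 / (0.127 − 0.035) = 192,391.3043
Discount to today: PV = 192,391.3043 / (1 + 0.127)^3 = 192,391.3043 / 1.431435 = 134,404.46

134404.46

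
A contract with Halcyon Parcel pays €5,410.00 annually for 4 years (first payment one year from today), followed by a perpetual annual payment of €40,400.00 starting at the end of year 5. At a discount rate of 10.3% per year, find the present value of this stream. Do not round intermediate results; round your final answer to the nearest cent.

€282035.89

PV of 4-year annuity: €5,410.00 × [1 − (1+0.103)^−4] / 0.103 = 17038.19484
Perpetuity value at year 4: €40,400.00 / 0.103 = 392233.00971
PV of perpetuity: 392233.00971 / (1+0.103)^4 = 264997.69150
Total PV = 17038.19484 + 264997.69150 = 282035.88634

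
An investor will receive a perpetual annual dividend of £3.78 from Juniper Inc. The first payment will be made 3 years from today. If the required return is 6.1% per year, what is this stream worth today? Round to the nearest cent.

£55.05

Value at end of year 2: C / r = £3.78 / 0.061 = £61.9672
Discount to today: PV = £61.9672 / (1 + 0.061)^2 = £61.9672 / 1.125721 = £55.05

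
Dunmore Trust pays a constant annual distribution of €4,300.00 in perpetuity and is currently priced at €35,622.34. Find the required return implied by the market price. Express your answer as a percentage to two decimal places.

P = C/r ⇒ r = C/P = €4,300.00/€35,622.34 = 0.120711

12.07%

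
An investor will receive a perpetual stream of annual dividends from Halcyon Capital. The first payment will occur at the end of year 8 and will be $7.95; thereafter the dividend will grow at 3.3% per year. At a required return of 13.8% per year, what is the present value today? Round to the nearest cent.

Value at end of year 7: C₁ / (r − g) = $7.95 / (0.138 − 0.033) = $75.7143
Discount to today: PV = $75.7143 / (1 + 0.138)^7 = $75.7143 / 2.471700 = $30.63

$30.63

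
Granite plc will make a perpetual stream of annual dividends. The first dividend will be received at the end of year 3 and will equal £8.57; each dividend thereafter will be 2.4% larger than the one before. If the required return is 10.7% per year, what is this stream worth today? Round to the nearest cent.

Value at end of year 2: C₁ / (r − g) = £8.57 / (0.107 − 0.024) = £103.2530
Discount to today: PV = £103.2530 / (1 + 0.107)^2 = £103.2530 / 1.225449 = £84.26

£84.26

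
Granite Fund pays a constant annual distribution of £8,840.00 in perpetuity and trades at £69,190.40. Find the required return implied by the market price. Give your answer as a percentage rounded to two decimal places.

12.78%

P = C/r ⇒ r = C/P = £8,840.00/£69,190.40 = 0.127763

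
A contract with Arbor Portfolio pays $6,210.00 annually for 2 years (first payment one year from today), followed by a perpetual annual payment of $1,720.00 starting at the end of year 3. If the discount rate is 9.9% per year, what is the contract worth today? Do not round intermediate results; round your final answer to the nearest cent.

$25176.77

PV of 2-year annuity: $6,210.00 × [1 − (1+0.099)^−2] / 0.099 = 10792.16692
Perpetuity value at year 2: $1,720.00 / 0.099 = 17373.73737
PV of perpetuity: 17373.73737 / (1+0.099)^2 = 14384.60257
Total PV = 10792.16692 + 14384.60257 = 25176.76950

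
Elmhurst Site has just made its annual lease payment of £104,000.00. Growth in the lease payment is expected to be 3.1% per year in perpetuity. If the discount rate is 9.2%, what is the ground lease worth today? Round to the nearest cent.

£1757770.49

D₁ = D₀ × (1 + g) = £104,000.00 × 1.031 = £107,224.0000
Growing perpetuity: P = D₁ / (r − g) = £107,224.0000 / (0.092 − 0.031) = £1,757,770.49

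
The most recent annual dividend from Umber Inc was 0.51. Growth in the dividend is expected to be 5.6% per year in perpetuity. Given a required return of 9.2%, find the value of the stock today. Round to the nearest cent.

14.96

D₁ = D₀ × (1 + g) = 0.51 × 1.056 = 0.5386
Growing perpetuity: P = D₁ / (r − g) = 0.5386 / (0.092 − 0.056) = 14.96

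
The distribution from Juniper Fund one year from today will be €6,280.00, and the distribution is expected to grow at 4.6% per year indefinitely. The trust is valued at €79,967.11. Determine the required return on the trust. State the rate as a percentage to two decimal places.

12.45%

P = D₁/(r − g) ⇒ r = D₁/P + g = €6,280.0000/€79,967.11 + 0.046 = 0.078532 + 0.046 = 0.124532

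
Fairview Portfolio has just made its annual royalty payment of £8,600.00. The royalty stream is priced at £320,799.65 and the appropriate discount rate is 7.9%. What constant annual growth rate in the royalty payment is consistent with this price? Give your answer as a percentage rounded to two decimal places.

P = D₀(1+g)/(r−g) ⇒ P(r−g) = D₀(1+g) ⇒ g(P+D₀) = P·r − D₀
g = (P·r − D₀)/(P + D₀) = (£320,799.65×0.079 − £8,600.00) / (£320,799.65 + £8,600.00) = 0.050829

5.08%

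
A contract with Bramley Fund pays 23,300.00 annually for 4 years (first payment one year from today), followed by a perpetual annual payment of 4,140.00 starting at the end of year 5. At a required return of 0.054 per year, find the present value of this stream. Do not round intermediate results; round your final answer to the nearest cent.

143980.52

PV of 4-year annuity: 23,300.00 × [1 − (1+0.054)^−4] / 0.054 = 81858.70474
Perpetuity value at year 4: 4,140.00 / 0.054 = 76666.66667
PV of perpetuity: 76666.66667 / (1+0.054)^4 = 62121.81527
Total PV = 81858.70474 + 62121.81527 = 143980.52001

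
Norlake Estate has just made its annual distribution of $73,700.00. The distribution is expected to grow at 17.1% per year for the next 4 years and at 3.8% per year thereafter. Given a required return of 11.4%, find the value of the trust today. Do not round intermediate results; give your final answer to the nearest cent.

$1563450.33

D_1 = 86302.70000
D_2 = 101060.46170
D_3 = 118341.80065
D_4 = 138578.24856
Terminal value at year 4: TV = D_4×(1+g_2)/(r−g_2) = 143844.22201/0.076 = 1892687.13168
P_0 = D_1/(1+r)^1 + D_2/(1+r)^2 + D_3/(1+r)^3 + D_4/(1+r)^4 + TV/(1+r)^4
    = 77471.00539 + 81434.96168 + 85601.74158 + 89981.72297 + 1228960.90061 = 1563450.33223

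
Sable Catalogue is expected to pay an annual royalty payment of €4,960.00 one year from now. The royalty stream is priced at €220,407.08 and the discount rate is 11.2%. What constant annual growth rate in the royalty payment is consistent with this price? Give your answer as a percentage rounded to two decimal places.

8.95%

P = D₁/(r−g) ⇒ g = r − D₁/P = 0.112 − €4,960.00/€220,407.08 = 0.089496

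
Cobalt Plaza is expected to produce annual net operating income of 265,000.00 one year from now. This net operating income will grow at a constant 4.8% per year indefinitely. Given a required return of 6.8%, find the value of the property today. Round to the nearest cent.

13250000.00

Growing perpetuity: P = D₁ / (r − g) = 265,000.0000 / (0.068 − 0.048) = 13,250,000.00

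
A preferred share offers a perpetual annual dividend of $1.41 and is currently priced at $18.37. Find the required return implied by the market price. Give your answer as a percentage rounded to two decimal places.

P = C/r ⇒ r = C/P = $1.41/$18.37 = 0.076756

7.68%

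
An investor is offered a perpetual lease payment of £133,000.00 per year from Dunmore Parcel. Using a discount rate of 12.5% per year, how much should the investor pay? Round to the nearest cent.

£1064000.00

Level perpetuity: PV = C / r = £133,000.00 / 0.125 = £1,064,000.00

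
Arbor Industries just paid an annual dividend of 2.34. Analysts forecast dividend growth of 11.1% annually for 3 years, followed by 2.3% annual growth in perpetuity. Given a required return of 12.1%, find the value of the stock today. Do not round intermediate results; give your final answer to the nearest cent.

30.67

D_1 = 2.59974
D_2 = 2.88831
D_3 = 3.20891
Terminal value at year 3: TV = D_3×(1+g_2)/(r−g_2) = 3.28272/0.098 = 33.49713
P_0 = D_1/(1+r)^1 + D_2/(1+r)^2 + D_3/(1+r)^3 + TV/(1+r)^3
    = 2.31913 + 2.29844 + 2.27793 + 23.77884 = 30.67434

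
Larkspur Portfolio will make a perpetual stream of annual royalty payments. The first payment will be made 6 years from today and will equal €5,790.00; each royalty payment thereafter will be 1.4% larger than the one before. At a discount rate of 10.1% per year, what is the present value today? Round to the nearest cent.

Value at end of year 5: C₁ / (r − g) = €5,790.00 / (0.101 − 0.014) = €66,551.7241
Discount to today: PV = €66,551.7241 / (1 + 0.101)^5 = €66,551.7241 / 1.617844 = €41,136.06

€41136.06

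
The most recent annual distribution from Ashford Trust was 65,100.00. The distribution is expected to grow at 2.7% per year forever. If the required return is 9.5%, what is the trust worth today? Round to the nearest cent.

983201.47

D₁ = D₀ × (1 + g) = 65,100.00 × 1.027 = 66,857.7000
Growing perpetuity: P = D₁ / (r − g) = 66,857.7000 / (0.095 − 0.027) = 983,201.47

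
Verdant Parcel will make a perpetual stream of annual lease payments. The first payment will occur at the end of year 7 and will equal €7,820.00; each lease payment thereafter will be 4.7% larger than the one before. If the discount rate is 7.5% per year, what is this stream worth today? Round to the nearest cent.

€180966.40

Value at end of year 6: C₁ / (r − g) = €7,820.00 / (0.075 − 0.047) = €279,285.7143
Discount to today: PV = €279,285.7143 / (1 + 0.075)^6 = €279,285.7143 / 1.543302 = €180,966.40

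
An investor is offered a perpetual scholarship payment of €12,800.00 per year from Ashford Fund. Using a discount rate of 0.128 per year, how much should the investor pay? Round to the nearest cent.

Level perpetuity: PV = C / r = €12,800.00 / 0.128 = €100,000.00

€100000.00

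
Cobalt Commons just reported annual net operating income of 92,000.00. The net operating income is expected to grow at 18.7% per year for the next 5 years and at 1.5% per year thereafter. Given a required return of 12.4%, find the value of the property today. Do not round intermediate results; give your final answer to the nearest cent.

D_1 = 109204.00000
D_2 = 129625.14800
D_3 = 153865.05068
D_4 = 182637.81515
D_5 = 216791.08659
Terminal value at year 5: TV = D_5×(1+g_2)/(r−g_2) = 220042.95288/0.109 = 2018742.68702
P_0 = D_1/(1+r)^1 + D_2/(1+r)^2 + D_3/(1+r)^3 + D_4/(1+r)^4 + D_5/(1+r)^5 + TV/(1+r)^5
    = 97156.58363 + 102602.19285 + 108353.02751 + 114426.19542 + 120839.76331 + 1125251.00699 = 1668628.76971

1668628.77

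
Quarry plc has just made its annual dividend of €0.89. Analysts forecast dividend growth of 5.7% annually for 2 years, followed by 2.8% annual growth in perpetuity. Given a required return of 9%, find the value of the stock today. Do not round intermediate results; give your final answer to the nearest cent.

D_1 = 0.94073
D_2 = 0.99435
Terminal value at year 2: TV = D_2×(1+g_2)/(r−g_2) = 1.02219/0.062 = 16.48699
P_0 = D_1/(1+r)^1 + D_2/(1+r)^2 + TV/(1+r)^2
    = 0.86306 + 0.83693 + 13.87677 = 15.57675

€15.58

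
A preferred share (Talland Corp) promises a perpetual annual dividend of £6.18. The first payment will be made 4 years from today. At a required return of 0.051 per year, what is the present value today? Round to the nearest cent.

£104.38

Value at end of year 3: C / r = £6.18 / 0.051 = £121.1765
Discount to today: PV = £121.1765 / (1 + 0.051)^3 = £121.1765 / 1.160936 = £104.38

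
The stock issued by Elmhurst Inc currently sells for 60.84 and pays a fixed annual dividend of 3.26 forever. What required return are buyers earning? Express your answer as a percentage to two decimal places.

P = C/r ⇒ r = C/P = 3.26/60.84 = 0.053583

5.36%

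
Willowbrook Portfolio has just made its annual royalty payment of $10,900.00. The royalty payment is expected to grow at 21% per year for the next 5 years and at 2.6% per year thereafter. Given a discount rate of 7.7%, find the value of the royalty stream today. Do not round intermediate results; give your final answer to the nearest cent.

$470849.93

D_1 = 13189.00000
D_2 = 15958.69000
D_3 = 19310.01490
D_4 = 23365.11803
D_5 = 28271.79282
Terminal value at year 5: TV = D_5×(1+g_2)/(r−g_2) = 29006.85943/0.051 = 568761.94957
P_0 = D_1/(1+r)^1 + D_2/(1+r)^2 + D_3/(1+r)^3 + D_4/(1+r)^4 + D_5/(1+r)^5 + TV/(1+r)^5
    = 12246.05385 + 13758.33348 + 15457.36631 + 17366.21470 + 19510.78903 + 392511.16764 = 470849.92503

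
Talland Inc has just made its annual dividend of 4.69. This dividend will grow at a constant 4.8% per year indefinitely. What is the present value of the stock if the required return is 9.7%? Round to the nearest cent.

D₁ = D₀ × (1 + g) = 4.69 × 1.048 = 4.9151
Growing perpetuity: P = D₁ / (r − g) = 4.9151 / (0.097 − 0.048) = 100.31

100.31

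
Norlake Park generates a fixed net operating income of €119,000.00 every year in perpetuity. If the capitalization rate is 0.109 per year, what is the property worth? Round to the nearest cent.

Level perpetuity: PV = C / r = €119,000.00 / 0.109 = €1,091,743.12

€1091743.12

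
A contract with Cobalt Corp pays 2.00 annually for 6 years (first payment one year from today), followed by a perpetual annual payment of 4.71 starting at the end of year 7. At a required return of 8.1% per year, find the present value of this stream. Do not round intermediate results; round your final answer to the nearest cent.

PV of 6-year annuity: 2.00 × [1 − (1+0.081)^−6] / 0.081 = 9.21778
Perpetuity value at year 6: 4.71 / 0.081 = 58.14815
PV of perpetuity: 58.14815 / (1+0.081)^6 = 36.44028
Total PV = 9.21778 + 36.44028 = 45.65806

45.66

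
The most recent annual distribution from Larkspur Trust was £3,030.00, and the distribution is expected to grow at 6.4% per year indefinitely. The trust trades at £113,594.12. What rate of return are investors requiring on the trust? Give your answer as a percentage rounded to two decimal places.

D₁ = £3,030.00 × 1.064 = £3,223.9200
P = D₁/(r − g) ⇒ r = D₁/P + g = £3,223.9200/£113,594.12 + 0.064 = 0.028381 + 0.064 = 0.092381

9.24%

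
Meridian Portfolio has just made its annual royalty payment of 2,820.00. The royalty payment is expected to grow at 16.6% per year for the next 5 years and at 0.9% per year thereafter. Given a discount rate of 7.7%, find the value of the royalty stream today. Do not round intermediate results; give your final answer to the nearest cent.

D_1 = 3288.12000
D_2 = 3833.94792
D_3 = 4470.38327
D_4 = 5212.46690
D_5 = 6077.73640
Terminal value at year 5: TV = D_5×(1+g_2)/(r−g_2) = 6132.43603/0.068 = 90182.88281
P_0 = D_1/(1+r)^1 + D_2/(1+r)^2 + D_3/(1+r)^3 + D_4/(1+r)^4 + D_5/(1+r)^5 + TV/(1+r)^5
    = 3053.03621 + 3305.32983 + 3578.47222 + 3874.18626 + 4194.33722 + 62236.56252 = 80241.92425

80241.92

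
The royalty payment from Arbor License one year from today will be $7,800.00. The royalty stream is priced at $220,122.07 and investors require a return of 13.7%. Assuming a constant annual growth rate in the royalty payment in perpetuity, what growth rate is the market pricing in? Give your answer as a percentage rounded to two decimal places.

P = D₁/(r−g) ⇒ g = r − D₁/P = 0.137 − $7,800.00/$220,122.07 = 0.101565

10.16%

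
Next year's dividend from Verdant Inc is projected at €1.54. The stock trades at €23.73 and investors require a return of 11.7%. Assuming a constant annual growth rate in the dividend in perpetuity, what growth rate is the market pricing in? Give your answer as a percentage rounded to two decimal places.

P = D₁/(r−g) ⇒ g = r − D₁/P = 0.117 − €1.54/€23.73 = 0.052103

5.21%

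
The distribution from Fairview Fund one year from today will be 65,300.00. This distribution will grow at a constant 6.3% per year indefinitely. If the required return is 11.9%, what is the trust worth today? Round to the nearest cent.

Growing perpetuity: P = D₁ / (r − g) = 65,300.0000 / (0.119 − 0.063) = 1,166,071.43

1166071.43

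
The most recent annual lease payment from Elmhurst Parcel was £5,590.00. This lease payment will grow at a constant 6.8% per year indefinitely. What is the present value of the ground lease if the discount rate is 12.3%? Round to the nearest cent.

£108547.64

D₁ = D₀ × (1 + g) = £5,590.00 × 1.068 = £5,970.1200
Growing perpetuity: P = D₁ / (r − g) = £5,970.1200 / (0.123 − 0.068) = £108,547.64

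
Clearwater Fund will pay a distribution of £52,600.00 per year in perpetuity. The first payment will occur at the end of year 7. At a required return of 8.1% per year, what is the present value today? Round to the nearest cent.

Value at end of year 6: C / r = £52,600.00 / 0.081 = £649,382.7160
Discount to today: PV = £649,382.7160 / (1 + 0.081)^6 = £649,382.7160 / 1.595711 = £406,955.16

£406955.16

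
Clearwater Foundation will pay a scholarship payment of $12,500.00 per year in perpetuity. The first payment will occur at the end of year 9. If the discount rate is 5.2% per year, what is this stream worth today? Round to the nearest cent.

Value at end of year 8: C / r = $12,500.00 / 0.052 = $240,384.6154
Discount to today: PV = $240,384.6154 / (1 + 0.052)^8 = $240,384.6154 / 1.500120 = $160,243.62

$160243.62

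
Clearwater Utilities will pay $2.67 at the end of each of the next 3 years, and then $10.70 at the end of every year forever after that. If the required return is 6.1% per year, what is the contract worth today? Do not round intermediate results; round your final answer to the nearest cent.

$153.99

PV of 3-year annuity: $2.67 × [1 − (1+0.061)^−3] / 0.061 = 7.12376
Perpetuity value at year 3: $10.70 / 0.061 = 175.40984
PV of perpetuity: 175.40984 / (1+0.061)^3 = 146.86144
Total PV = 7.12376 + 146.86144 = 153.98520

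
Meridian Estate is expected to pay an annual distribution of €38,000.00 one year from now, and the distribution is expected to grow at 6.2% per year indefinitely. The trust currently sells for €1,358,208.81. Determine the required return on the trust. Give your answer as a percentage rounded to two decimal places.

P = D₁/(r − g) ⇒ r = D₁/P + g = €38,000.0000/€1,358,208.81 + 0.062 = 0.027978 + 0.062 = 0.089978

9.00%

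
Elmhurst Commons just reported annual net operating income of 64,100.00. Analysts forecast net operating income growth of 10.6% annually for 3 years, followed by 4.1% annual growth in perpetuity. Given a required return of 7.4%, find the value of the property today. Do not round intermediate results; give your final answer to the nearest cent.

D_1 = 70894.60000
D_2 = 78409.42760
D_3 = 86720.82693
Terminal value at year 3: TV = D_3×(1+g_2)/(r−g_2) = 90276.38083/0.033 = 2735647.90393
P_0 = D_1/(1+r)^1 + D_2/(1+r)^2 + D_3/(1+r)^3 + TV/(1+r)^3
    = 66009.86965 + 67976.64416 + 70002.01903 + 2208245.50951 = 2412234.04235

2412234.04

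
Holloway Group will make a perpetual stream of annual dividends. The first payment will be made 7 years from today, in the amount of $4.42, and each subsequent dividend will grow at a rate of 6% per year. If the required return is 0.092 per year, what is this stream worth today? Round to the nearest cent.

Value at end of year 6: C₁ / (r − g) = $4.42 / (0.092 − 0.06) = $138.1250
Discount to today: PV = $138.1250 / (1 + 0.092)^6 = $138.1250 / 1.695649 = $81.46

$81.46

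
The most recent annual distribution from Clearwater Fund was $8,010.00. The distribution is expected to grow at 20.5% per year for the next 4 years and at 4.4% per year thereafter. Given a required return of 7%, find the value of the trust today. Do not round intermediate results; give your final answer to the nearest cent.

$560839.66

D_1 = 9652.05000
D_2 = 11630.72025
D_3 = 14015.01790
D_4 = 16888.09657
Terminal value at year 4: TV = D_4×(1+g_2)/(r−g_2) = 17631.17282/0.026 = 678122.03154
P_0 = D_1/(1+r)^1 + D_2/(1+r)^2 + D_3/(1+r)^3 + D_4/(1+r)^4 + TV/(1+r)^4
    = 9020.60748 + 10158.72150 + 11440.42936 + 12883.84801 + 517336.05105 = 560839.65740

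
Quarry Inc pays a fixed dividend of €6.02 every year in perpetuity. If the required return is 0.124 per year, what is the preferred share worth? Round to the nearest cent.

€48.55

Level perpetuity: PV = C / r = €6.02 / 0.124 = €48.55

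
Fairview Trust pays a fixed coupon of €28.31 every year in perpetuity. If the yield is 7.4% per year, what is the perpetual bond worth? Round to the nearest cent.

Level perpetuity: PV = C / r = €28.31 / 0.074 = €382.57

€382.57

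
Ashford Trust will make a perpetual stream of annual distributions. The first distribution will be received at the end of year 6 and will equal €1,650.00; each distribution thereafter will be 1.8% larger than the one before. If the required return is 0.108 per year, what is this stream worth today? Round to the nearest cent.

€10978.49

Value at end of year 5: C₁ / (r − g) = €1,650.00 / (0.108 − 0.018) = €18,333.3333
Discount to today: PV = €18,333.3333 / (1 + 0.108)^5 = €18,333.3333 / 1.669932 = €10,978.49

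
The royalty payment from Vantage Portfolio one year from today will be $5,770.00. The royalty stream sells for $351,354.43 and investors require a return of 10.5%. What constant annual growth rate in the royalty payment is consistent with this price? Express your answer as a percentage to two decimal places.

P = D₁/(r−g) ⇒ g = r − D₁/P = 0.105 − $5,770.00/$351,354.43 = 0.088578

8.86%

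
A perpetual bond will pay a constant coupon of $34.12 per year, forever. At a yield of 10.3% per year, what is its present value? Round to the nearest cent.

$331.26

Level perpetuity: PV = C / r = $34.12 / 0.103 = $331.26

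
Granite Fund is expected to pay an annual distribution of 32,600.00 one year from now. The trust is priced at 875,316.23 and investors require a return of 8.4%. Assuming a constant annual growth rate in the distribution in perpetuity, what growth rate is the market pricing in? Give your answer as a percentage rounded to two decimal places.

4.68%

P = D₁/(r−g) ⇒ g = r − D₁/P = 0.084 − 32,600.00/875,316.23 = 0.046756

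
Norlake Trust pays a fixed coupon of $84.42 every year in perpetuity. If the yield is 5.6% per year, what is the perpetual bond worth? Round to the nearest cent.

Level perpetuity: PV = C / r = $84.42 / 0.056 = $1,507.50

$1507.50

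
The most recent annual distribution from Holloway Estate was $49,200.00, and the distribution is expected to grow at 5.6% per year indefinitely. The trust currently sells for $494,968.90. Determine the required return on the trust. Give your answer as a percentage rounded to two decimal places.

D₁ = $49,200.00 × 1.056 = $51,955.2000
P = D₁/(r − g) ⇒ r = D₁/P + g = $51,955.2000/$494,968.90 + 0.056 = 0.104967 + 0.056 = 0.160967

16.10%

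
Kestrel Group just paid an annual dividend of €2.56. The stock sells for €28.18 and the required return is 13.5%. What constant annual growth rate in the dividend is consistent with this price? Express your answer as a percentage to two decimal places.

4.05%

P = D₀(1+g)/(r−g) ⇒ P(r−g) = D₀(1+g) ⇒ g(P+D₀) = P·r − D₀
g = (P·r − D₀)/(P + D₀) = (€28.18×0.135 − €2.56) / (€28.18 + €2.56) = 0.040478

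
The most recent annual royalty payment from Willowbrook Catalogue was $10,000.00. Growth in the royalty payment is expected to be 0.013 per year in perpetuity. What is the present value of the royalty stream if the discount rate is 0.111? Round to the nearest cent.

D₁ = D₀ × (1 + g) = $10,000.00 × 1.013 = $10,130.0000
Growing perpetuity: P = D₁ / (r − g) = $10,130.0000 / (0.111 − 0.013) = $103,367.35

$103367.35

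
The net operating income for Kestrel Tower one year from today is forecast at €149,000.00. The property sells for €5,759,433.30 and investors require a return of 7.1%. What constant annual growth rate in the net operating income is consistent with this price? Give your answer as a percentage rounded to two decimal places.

4.51%

P = D₁/(r−g) ⇒ g = r − D₁/P = 0.071 − €149,000.00/€5,759,433.30 = 0.045129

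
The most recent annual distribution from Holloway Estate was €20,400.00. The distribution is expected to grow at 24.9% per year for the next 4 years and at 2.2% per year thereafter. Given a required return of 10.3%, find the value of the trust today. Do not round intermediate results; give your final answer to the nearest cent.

€535617.92

D_1 = 25479.60000
D_2 = 31824.02040
D_3 = 39748.20148
D_4 = 49645.50365
Terminal value at year 4: TV = D_4×(1+g_2)/(r−g_2) = 50737.70473/0.081 = 626391.41640
P_0 = D_1/(1+r)^1 + D_2/(1+r)^2 + D_3/(1+r)^3 + D_4/(1+r)^4 + TV/(1+r)^4
    = 23100.27199 + 26157.96891 + 29620.40179 + 33541.14400 + 423198.13788 = 535617.92456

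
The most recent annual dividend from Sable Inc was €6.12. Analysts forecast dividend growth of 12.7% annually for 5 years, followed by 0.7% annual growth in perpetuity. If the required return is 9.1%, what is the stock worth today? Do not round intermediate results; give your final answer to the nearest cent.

€120.06

D_1 = 6.89724
D_2 = 7.77319
D_3 = 8.76038
D_4 = 9.87295
D_5 = 11.12682
Terminal value at year 5: TV = D_5×(1+g_2)/(r−g_2) = 11.20471/0.084 = 133.38936
P_0 = D_1/(1+r)^1 + D_2/(1+r)^2 + D_3/(1+r)^3 + D_4/(1+r)^4 + D_5/(1+r)^5 + TV/(1+r)^5
    = 6.32194 + 6.53055 + 6.74604 + 6.96864 + 7.19859 + 86.29734 = 120.06311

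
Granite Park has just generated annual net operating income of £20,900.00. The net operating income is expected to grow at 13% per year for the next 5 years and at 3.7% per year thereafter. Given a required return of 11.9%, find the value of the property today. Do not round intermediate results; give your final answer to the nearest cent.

£385179.97

D_1 = 23617.00000
D_2 = 26687.21000
D_3 = 30156.54730
D_4 = 34076.89845
D_5 = 38506.89525
Terminal value at year 5: TV = D_5×(1+g_2)/(r−g_2) = 39931.65037/0.082 = 486971.34599
P_0 = D_1/(1+r)^1 + D_2/(1+r)^2 + D_3/(1+r)^3 + D_4/(1+r)^4 + D_5/(1+r)^5 + TV/(1+r)^5
    = 21105.45130 + 21312.92222 + 21522.43263 + 21734.00256 + 21947.65228 + 277557.50499 = 385179.96597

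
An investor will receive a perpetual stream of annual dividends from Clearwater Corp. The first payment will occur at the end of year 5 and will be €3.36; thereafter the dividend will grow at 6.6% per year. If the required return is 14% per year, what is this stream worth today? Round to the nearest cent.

€26.88

Value at end of year 4: C₁ / (r − g) = €3.36 / (0.14 − 0.066) = €45.4054
Discount to today: PV = €45.4054 / (1 + 0.14)^4 = €45.4054 / 1.688960 = €26.88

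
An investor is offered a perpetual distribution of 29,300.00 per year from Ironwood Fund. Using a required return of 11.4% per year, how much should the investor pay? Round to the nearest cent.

257017.54

Level perpetuity: PV = C / r = 29,300.00 / 0.114 = 257,017.54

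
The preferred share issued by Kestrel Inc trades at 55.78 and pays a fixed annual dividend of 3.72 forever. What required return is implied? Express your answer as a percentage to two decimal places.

P = C/r ⇒ r = C/P = 3.72/55.78 = 0.066691

6.67%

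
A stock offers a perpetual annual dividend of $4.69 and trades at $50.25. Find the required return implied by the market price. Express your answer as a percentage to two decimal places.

9.33%

P = C/r ⇒ r = C/P = $4.69/$50.25 = 0.093333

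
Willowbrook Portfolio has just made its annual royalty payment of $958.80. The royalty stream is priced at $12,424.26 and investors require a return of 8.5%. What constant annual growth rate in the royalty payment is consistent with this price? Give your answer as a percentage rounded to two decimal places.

0.73%

P = D₀(1+g)/(r−g) ⇒ P(r−g) = D₀(1+g) ⇒ g(P+D₀) = P·r − D₀
g = (P·r − D₀)/(P + D₀) = ($12,424.26×0.085 − $958.80) / ($12,424.26 + $958.80) = 0.007268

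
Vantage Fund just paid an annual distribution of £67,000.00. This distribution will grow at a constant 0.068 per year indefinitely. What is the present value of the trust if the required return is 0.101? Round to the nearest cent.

D₁ = D₀ × (1 + g) = £67,000.00 × 1.068 = £71,556.0000
Growing perpetuity: P = D₁ / (r − g) = £71,556.0000 / (0.101 − 0.068) = £2,168,363.64

£2168363.64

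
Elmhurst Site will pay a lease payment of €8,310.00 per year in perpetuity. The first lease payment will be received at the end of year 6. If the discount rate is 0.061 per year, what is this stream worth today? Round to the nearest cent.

€101319.79

Value at end of year 5: C / r = €8,310.00 / 0.061 = €136,229.5082
Discount to today: PV = €136,229.5082 / (1 + 0.061)^5 = €136,229.5082 / 1.344550 = €101,319.79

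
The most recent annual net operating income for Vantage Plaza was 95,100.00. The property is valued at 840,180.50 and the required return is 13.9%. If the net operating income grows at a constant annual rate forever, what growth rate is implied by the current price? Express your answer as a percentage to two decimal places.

2.32%

P = D₀(1+g)/(r−g) ⇒ P(r−g) = D₀(1+g) ⇒ g(P+D₀) = P·r − D₀
g = (P·r − D₀)/(P + D₀) = (840,180.50×0.139 − 95,100.00) / (840,180.50 + 95,100.00) = 0.023186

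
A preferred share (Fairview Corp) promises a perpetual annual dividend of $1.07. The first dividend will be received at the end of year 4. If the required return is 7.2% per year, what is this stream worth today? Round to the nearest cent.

Value at end of year 3: C / r = $1.07 / 0.072 = $14.8611
Discount to today: PV = $14.8611 / (1 + 0.072)^3 = $14.8611 / 1.231925 = $12.06

$12.06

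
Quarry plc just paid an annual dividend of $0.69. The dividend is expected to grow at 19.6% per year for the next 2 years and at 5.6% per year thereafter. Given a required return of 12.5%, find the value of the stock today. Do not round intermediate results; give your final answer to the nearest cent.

$13.45

D_1 = 0.82524
D_2 = 0.98699
Terminal value at year 2: TV = D_2×(1+g_2)/(r−g_2) = 1.04226/0.069 = 15.10519
P_0 = D_1/(1+r)^1 + D_2/(1+r)^2 + TV/(1+r)^2
    = 0.73355 + 0.77984 + 11.93497 = 13.44836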